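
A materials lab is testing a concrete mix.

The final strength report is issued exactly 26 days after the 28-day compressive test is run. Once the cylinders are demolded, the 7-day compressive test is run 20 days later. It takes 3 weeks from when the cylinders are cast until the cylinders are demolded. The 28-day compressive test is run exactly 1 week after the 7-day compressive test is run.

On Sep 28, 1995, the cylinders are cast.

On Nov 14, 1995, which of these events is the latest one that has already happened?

The cylinders are cast: Sep 28, 1995.
The cylinders are demolded: Sep 28, 1995 + 3 weeks = Oct 19, 1995.
The 7-day compressive test is run: Oct 19, 1995 + 20 days = Nov 8, 1995.
The 28-day compressive test is run: Nov 8, 1995 + 1 week = Nov 15, 1995.
The final strength report is issued: Nov 15, 1995 + 26 days = Dec 11, 1995.
Nov 14, 1995 falls between when the 7-day compressive test is run (Nov 8, 1995) and when the 28-day compressive test is run (Nov 15, 1995).

The 7-day compressive test is run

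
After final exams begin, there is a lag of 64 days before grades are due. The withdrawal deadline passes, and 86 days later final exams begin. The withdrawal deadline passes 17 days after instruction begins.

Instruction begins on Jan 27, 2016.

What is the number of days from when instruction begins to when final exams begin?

Causal path: instruction begins → the withdrawal deadline passes → final exams begin.
Total delay along the path: 17 + 86 = 103 days.

103 days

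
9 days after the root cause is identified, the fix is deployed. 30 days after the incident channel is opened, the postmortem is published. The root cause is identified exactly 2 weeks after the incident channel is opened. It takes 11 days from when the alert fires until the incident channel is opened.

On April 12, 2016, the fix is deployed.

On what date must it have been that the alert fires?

March 9, 2016

The fix is deployed: Apr 12, 2016.
The root cause is identified: Apr 12, 2016 − 9 days = Apr 3, 2016.
The incident channel is opened: Apr 3, 2016 − 2 weeks = Mar 20, 2016.
The alert fires: Mar 20, 2016 − 11 days = Mar 9, 2016.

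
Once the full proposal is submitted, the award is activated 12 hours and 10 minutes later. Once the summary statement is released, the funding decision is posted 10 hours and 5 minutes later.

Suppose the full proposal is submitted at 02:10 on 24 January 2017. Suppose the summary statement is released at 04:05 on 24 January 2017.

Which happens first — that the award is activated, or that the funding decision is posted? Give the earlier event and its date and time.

The funding decision is posted — 14:10 on 24 January 2017

The full proposal is submitted: 02:10 Jan 24, 2017.
The award is activated: 02:10 Jan 24, 2017 + 12h10m = 14:20 Jan 24, 2017.
The summary statement is released: 04:05 Jan 24, 2017.
The funding decision is posted: 04:05 Jan 24, 2017 + 10h05m = 14:10 Jan 24, 2017.
Comparing: the award is activated at 14:20 Jan 24, 2017 vs the funding decision is posted at 14:10 Jan 24, 2017. Earlier: the funding decision is posted.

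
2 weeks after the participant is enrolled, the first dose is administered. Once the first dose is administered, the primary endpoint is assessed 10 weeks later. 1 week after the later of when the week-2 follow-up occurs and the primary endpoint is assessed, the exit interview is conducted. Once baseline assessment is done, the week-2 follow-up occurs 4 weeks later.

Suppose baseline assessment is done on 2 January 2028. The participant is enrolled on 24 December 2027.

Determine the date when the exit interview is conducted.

24 March 2028

Baseline assessment is done: Jan 2, 2028.
The week-2 follow-up occurs: Jan 2, 2028 + 4 weeks = Jan 30, 2028.
The participant is enrolled: Dec 24, 2027.
The first dose is administered: Dec 24, 2027 + 2 weeks = Jan 7, 2028.
The primary endpoint is assessed: Jan 7, 2028 + 10 weeks = Mar 17, 2028.
Both prerequisites met — the week-2 follow-up occurs (Jan 30, 2028), the primary endpoint is assessed (Mar 17, 2028); the later is Mar 17, 2028.
The exit interview is conducted: Mar 17, 2028 + 1 week = Mar 24, 2028.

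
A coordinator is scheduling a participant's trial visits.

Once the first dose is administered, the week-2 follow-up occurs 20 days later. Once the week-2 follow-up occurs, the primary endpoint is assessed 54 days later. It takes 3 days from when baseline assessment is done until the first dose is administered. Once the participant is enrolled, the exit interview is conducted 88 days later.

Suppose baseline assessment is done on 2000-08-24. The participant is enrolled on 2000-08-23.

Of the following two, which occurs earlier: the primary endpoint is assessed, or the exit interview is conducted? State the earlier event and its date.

Baseline assessment is done: Aug 24, 2000.
The first dose is administered: Aug 24, 2000 + 3 days = Aug 27, 2000.
The week-2 follow-up occurs: Aug 27, 2000 + 20 days = Sep 16, 2000.
The primary endpoint is assessed: Sep 16, 2000 + 54 days = Nov 9, 2000.
The participant is enrolled: Aug 23, 2000.
The exit interview is conducted: Aug 23, 2000 + 88 days = Nov 19, 2000.
Comparing: the primary endpoint is assessed on Nov 9, 2000 vs the exit interview is conducted on Nov 19, 2000. Earlier: the primary endpoint is assessed.

The primary endpoint is assessed — 2000-11-09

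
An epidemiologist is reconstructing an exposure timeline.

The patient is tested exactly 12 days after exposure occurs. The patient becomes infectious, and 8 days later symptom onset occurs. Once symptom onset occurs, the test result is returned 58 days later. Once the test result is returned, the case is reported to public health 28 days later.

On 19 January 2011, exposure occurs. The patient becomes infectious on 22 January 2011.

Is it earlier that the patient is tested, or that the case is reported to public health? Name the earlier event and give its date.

Exposure occurs: Jan 19, 2011.
The patient is tested: Jan 19, 2011 + 12 days = Jan 31, 2011.
The patient becomes infectious: Jan 22, 2011.
Symptom onset occurs: Jan 22, 2011 + 8 days = Jan 30, 2011.
The test result is returned: Jan 30, 2011 + 58 days = Mar 29, 2011.
The case is reported to public health: Mar 29, 2011 + 28 days = Apr 26, 2011.
Comparing: the patient is tested on Jan 31, 2011 vs the case is reported to public health on Apr 26, 2011. Earlier: the patient is tested.

The patient is tested — 31 January 2011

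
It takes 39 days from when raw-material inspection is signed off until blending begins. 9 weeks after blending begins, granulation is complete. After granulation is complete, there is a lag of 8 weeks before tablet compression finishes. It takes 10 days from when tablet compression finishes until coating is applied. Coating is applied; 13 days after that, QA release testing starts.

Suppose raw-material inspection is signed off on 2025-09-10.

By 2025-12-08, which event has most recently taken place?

Raw-material inspection is signed off: Sep 10, 2025.
Blending begins: Sep 10, 2025 + 39 days = Oct 19, 2025.
Granulation is complete: Oct 19, 2025 + 9 weeks = Dec 21, 2025.
Tablet compression finishes: Dec 21, 2025 + 8 weeks = Feb 15, 2026.
Coating is applied: Feb 15, 2026 + 10 days = Feb 25, 2026.
QA release testing starts: Feb 25, 2026 + 13 days = Mar 10, 2026.
Dec 8, 2025 falls between when blending begins (Oct 19, 2025) and when granulation is complete (Dec 21, 2025).

Blending begins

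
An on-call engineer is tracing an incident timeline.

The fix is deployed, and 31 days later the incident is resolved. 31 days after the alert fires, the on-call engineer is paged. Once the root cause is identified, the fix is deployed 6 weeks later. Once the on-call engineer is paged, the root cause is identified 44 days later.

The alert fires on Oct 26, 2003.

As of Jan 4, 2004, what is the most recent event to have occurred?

The on-call engineer is paged

The alert fires: Oct 26, 2003.
The on-call engineer is paged: Oct 26, 2003 + 31 days = Nov 26, 2003.
The root cause is identified: Nov 26, 2003 + 44 days = Jan 9, 2004.
The fix is deployed: Jan 9, 2004 + 6 weeks = Feb 20, 2004.
The incident is resolved: Feb 20, 2004 + 31 days = Mar 22, 2004.
Jan 4, 2004 falls between when the on-call engineer is paged (Nov 26, 2003) and when the root cause is identified (Jan 9, 2004).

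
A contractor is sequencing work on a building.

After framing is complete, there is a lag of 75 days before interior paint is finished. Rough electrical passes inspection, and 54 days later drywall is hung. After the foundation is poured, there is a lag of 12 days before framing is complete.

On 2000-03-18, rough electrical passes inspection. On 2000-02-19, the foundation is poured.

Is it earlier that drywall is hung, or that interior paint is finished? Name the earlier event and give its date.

Drywall is hung — 2000-05-11

Rough electrical passes inspection: Mar 18, 2000.
Drywall is hung: Mar 18, 2000 + 54 days = May 11, 2000.
The foundation is poured: Feb 19, 2000.
Framing is complete: Feb 19, 2000 + 12 days = Mar 2, 2000.
Interior paint is finished: Mar 2, 2000 + 75 days = May 16, 2000.
Comparing: drywall is hung on May 11, 2000 vs interior paint is finished on May 16, 2000. Earlier: drywall is hung.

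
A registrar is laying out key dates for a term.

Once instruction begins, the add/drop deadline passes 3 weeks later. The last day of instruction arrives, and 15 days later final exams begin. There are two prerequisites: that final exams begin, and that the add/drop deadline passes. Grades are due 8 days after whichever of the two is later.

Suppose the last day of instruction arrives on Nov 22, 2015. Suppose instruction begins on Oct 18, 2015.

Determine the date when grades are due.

Dec 15, 2015

The last day of instruction arrives: Nov 22, 2015.
Final exams begin: Nov 22, 2015 + 15 days = Dec 7, 2015.
Instruction begins: Oct 18, 2015.
The add/drop deadline passes: Oct 18, 2015 + 3 weeks = Nov 8, 2015.
Both prerequisites met — final exams begin (Dec 7, 2015), the add/drop deadline passes (Nov 8, 2015); the later is Dec 7, 2015.
Grades are due: Dec 7, 2015 + 8 days = Dec 15, 2015.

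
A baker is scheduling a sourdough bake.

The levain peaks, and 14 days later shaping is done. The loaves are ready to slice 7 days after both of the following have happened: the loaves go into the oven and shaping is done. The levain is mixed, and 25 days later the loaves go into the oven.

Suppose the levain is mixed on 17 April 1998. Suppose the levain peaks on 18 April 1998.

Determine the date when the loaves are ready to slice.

The levain is mixed: Apr 17, 1998.
The loaves go into the oven: Apr 17, 1998 + 25 days = May 12, 1998.
The levain peaks: Apr 18, 1998.
Shaping is done: Apr 18, 1998 + 14 days = May 2, 1998.
Both prerequisites met — the loaves go into the oven (May 12, 1998), shaping is done (May 2, 1998); the later is May 12, 1998.
The loaves are ready to slice: May 12, 1998 + 7 days = May 19, 1998.

19 May 1998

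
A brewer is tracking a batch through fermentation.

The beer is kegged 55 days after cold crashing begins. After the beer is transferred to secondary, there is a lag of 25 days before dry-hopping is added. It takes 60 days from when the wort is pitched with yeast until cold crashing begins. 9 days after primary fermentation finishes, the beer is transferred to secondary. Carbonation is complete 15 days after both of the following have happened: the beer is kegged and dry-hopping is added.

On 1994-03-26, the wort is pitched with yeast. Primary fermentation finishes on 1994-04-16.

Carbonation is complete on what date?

1994-08-03

The wort is pitched with yeast: Mar 26, 1994.
Cold crashing begins: Mar 26, 1994 + 60 days = May 25, 1994.
The beer is kegged: May 25, 1994 + 55 days = Jul 19, 1994.
Primary fermentation finishes: Apr 16, 1994.
The beer is transferred to secondary: Apr 16, 1994 + 9 days = Apr 25, 1994.
Dry-hopping is added: Apr 25, 1994 + 25 days = May 20, 1994.
Both prerequisites met — the beer is kegged (Jul 19, 1994), dry-hopping is added (May 20, 1994); the later is Jul 19, 1994.
Carbonation is complete: Jul 19, 1994 + 15 days = Aug 3, 1994.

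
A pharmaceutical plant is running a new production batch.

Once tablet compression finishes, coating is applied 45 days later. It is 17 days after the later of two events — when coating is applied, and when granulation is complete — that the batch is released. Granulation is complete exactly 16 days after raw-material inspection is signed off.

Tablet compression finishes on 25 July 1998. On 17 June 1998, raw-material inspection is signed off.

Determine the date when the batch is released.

Tablet compression finishes: Jul 25, 1998.
Coating is applied: Jul 25, 1998 + 45 days = Sep 8, 1998.
Raw-material inspection is signed off: Jun 17, 1998.
Granulation is complete: Jun 17, 1998 + 16 days = Jul 3, 1998.
Both prerequisites met — coating is applied (Sep 8, 1998), granulation is complete (Jul 3, 1998); the later is Sep 8, 1998.
The batch is released: Sep 8, 1998 + 17 days = Sep 25, 1998.

25 September 1998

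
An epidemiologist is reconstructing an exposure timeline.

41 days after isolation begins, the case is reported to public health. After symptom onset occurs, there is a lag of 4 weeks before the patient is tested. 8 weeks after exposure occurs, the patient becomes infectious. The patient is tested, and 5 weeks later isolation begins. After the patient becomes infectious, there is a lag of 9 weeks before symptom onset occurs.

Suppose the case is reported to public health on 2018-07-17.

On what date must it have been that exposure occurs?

2017-12-06

The case is reported to public health: Jul 17, 2018.
Isolation begins: Jul 17, 2018 − 41 days = Jun 6, 2018.
The patient is tested: Jun 6, 2018 − 5 weeks = May 2, 2018.
Symptom onset occurs: May 2, 2018 − 4 weeks = Apr 4, 2018.
The patient becomes infectious: Apr 4, 2018 − 9 weeks = Jan 31, 2018.
Exposure occurs: Jan 31, 2018 − 8 weeks = Dec 6, 2017.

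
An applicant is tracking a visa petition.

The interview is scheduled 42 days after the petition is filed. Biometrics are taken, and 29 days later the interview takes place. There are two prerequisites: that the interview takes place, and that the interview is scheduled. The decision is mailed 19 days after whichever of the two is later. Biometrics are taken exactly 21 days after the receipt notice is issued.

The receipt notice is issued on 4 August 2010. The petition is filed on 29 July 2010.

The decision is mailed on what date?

The receipt notice is issued: Aug 4, 2010.
Biometrics are taken: Aug 4, 2010 + 21 days = Aug 25, 2010.
The interview takes place: Aug 25, 2010 + 29 days = Sep 23, 2010.
The petition is filed: Jul 29, 2010.
The interview is scheduled: Jul 29, 2010 + 42 days = Sep 9, 2010.
Both prerequisites met — the interview takes place (Sep 23, 2010), the interview is scheduled (Sep 9, 2010); the later is Sep 23, 2010.
The decision is mailed: Sep 23, 2010 + 19 days = Oct 12, 2010.

12 October 2010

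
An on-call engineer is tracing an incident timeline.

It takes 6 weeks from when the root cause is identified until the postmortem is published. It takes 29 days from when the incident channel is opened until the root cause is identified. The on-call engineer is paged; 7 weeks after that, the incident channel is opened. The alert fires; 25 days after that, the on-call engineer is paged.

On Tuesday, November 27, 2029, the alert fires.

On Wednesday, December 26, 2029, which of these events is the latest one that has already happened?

The on-call engineer is paged

The alert fires: Nov 27, 2029.
The on-call engineer is paged: Nov 27, 2029 + 25 days = Dec 22, 2029.
The incident channel is opened: Dec 22, 2029 + 7 weeks = Feb 9, 2030.
The root cause is identified: Feb 9, 2030 + 29 days = Mar 10, 2030.
The postmortem is published: Mar 10, 2030 + 6 weeks = Apr 21, 2030.
Dec 26, 2029 falls between when the on-call engineer is paged (Dec 22, 2029) and when the incident channel is opened (Feb 9, 2030).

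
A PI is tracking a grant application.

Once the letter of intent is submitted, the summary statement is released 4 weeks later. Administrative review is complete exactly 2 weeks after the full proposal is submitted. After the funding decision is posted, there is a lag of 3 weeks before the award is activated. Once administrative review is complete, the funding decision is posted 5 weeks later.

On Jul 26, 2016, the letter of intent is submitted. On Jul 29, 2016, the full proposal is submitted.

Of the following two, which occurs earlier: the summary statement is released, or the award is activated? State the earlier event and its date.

The summary statement is released — Aug 23, 2016

The letter of intent is submitted: Jul 26, 2016.
The summary statement is released: Jul 26, 2016 + 4 weeks = Aug 23, 2016.
The full proposal is submitted: Jul 29, 2016.
Administrative review is complete: Jul 29, 2016 + 2 weeks = Aug 12, 2016.
The funding decision is posted: Aug 12, 2016 + 5 weeks = Sep 16, 2016.
The award is activated: Sep 16, 2016 + 3 weeks = Oct 7, 2016.
Comparing: the summary statement is released on Aug 23, 2016 vs the award is activated on Oct 7, 2016. Earlier: the summary statement is released.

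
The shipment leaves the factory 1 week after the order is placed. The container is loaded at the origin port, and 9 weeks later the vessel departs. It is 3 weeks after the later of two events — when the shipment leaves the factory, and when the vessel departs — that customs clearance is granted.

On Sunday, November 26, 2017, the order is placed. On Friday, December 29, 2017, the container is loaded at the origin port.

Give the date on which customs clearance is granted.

The order is placed: Nov 26, 2017.
The shipment leaves the factory: Nov 26, 2017 + 1 week = Dec 3, 2017.
The container is loaded at the origin port: Dec 29, 2017.
The vessel departs: Dec 29, 2017 + 9 weeks = Mar 2, 2018.
Both prerequisites met — the shipment leaves the factory (Dec 3, 2017), the vessel departs (Mar 2, 2018); the later is Mar 2, 2018.
Customs clearance is granted: Mar 2, 2018 + 3 weeks = Mar 23, 2018.

Friday, March 23, 2018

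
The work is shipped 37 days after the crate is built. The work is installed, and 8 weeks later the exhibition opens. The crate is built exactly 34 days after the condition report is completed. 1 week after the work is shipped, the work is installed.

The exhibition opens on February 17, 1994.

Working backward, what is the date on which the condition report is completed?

October 6, 1993

The exhibition opens: Feb 17, 1994.
The work is installed: Feb 17, 1994 − 8 weeks = Dec 23, 1993.
The work is shipped: Dec 23, 1993 − 1 week = Dec 16, 1993.
The crate is built: Dec 16, 1993 − 37 days = Nov 9, 1993.
The condition report is completed: Nov 9, 1993 − 34 days = Oct 6, 1993.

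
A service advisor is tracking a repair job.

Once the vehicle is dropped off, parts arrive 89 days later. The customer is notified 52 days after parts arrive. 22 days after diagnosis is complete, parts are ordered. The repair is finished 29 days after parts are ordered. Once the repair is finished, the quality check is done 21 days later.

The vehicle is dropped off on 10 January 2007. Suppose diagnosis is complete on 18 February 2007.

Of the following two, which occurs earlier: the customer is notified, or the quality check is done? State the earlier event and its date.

The quality check is done — 1 May 2007

The vehicle is dropped off: Jan 10, 2007.
Parts arrive: Jan 10, 2007 + 89 days = Apr 9, 2007.
The customer is notified: Apr 9, 2007 + 52 days = May 31, 2007.
Diagnosis is complete: Feb 18, 2007.
Parts are ordered: Feb 18, 2007 + 22 days = Mar 12, 2007.
The repair is finished: Mar 12, 2007 + 29 days = Apr 10, 2007.
The quality check is done: Apr 10, 2007 + 21 days = May 1, 2007.
Comparing: the customer is notified on May 31, 2007 vs the quality check is done on May 1, 2007. Earlier: the quality check is done.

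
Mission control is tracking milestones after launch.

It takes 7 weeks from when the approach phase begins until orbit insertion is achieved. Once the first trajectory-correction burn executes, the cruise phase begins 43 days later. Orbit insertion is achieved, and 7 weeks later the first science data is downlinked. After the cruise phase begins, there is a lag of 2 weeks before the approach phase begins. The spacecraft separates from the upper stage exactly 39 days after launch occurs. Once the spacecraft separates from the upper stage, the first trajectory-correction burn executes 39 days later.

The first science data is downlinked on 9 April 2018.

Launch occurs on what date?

The first science data is downlinked: Apr 9, 2018.
Orbit insertion is achieved: Apr 9, 2018 − 7 weeks = Feb 19, 2018.
The approach phase begins: Feb 19, 2018 − 7 weeks = Jan 1, 2018.
The cruise phase begins: Jan 1, 2018 − 2 weeks = Dec 18, 2017.
The first trajectory-correction burn executes: Dec 18, 2017 − 43 days = Nov 5, 2017.
The spacecraft separates from the upper stage: Nov 5, 2017 − 39 days = Sep 27, 2017.
Launch occurs: Sep 27, 2017 − 39 days = Aug 19, 2017.

19 August 2017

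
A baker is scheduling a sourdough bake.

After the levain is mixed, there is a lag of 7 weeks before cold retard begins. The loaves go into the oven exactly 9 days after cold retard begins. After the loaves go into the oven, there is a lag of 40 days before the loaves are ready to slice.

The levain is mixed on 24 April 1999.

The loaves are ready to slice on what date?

31 July 1999

The levain is mixed: Apr 24, 1999.
Cold retard begins: Apr 24, 1999 + 7 weeks = Jun 12, 1999.
The loaves go into the oven: Jun 12, 1999 + 9 days = Jun 21, 1999.
The loaves are ready to slice: Jun 21, 1999 + 40 days = Jul 31, 1999.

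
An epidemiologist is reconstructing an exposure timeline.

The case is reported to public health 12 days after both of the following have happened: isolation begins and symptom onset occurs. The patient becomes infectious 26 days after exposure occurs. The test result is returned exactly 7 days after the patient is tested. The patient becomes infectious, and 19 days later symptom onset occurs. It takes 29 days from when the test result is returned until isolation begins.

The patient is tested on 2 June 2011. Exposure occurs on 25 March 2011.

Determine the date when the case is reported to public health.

The patient is tested: Jun 2, 2011.
The test result is returned: Jun 2, 2011 + 7 days = Jun 9, 2011.
Isolation begins: Jun 9, 2011 + 29 days = Jul 8, 2011.
Exposure occurs: Mar 25, 2011.
The patient becomes infectious: Mar 25, 2011 + 26 days = Apr 20, 2011.
Symptom onset occurs: Apr 20, 2011 + 19 days = May 9, 2011.
Both prerequisites met — isolation begins (Jul 8, 2011), symptom onset occurs (May 9, 2011); the later is Jul 8, 2011.
The case is reported to public health: Jul 8, 2011 + 12 days = Jul 20, 2011.

20 July 2011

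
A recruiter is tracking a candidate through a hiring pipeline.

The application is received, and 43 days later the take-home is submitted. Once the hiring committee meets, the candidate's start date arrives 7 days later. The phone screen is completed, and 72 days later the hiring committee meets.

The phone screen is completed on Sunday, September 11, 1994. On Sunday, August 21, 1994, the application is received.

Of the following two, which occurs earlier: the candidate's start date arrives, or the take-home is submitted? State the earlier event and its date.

The phone screen is completed: Sep 11, 1994.
The hiring committee meets: Sep 11, 1994 + 72 days = Nov 22, 1994.
The candidate's start date arrives: Nov 22, 1994 + 7 days = Nov 29, 1994.
The application is received: Aug 21, 1994.
The take-home is submitted: Aug 21, 1994 + 43 days = Oct 3, 1994.
Comparing: the candidate's start date arrives on Nov 29, 1994 vs the take-home is submitted on Oct 3, 1994. Earlier: the take-home is submitted.

The take-home is submitted — Monday, October 3, 1994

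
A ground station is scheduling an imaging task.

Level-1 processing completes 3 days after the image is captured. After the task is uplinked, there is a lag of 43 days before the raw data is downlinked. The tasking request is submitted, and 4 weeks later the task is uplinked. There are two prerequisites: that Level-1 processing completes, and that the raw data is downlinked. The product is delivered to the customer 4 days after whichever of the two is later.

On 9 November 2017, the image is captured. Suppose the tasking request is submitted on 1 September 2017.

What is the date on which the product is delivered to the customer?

The image is captured: Nov 9, 2017.
Level-1 processing completes: Nov 9, 2017 + 3 days = Nov 12, 2017.
The tasking request is submitted: Sep 1, 2017.
The task is uplinked: Sep 1, 2017 + 4 weeks = Sep 29, 2017.
The raw data is downlinked: Sep 29, 2017 + 43 days = Nov 11, 2017.
Both prerequisites met — Level-1 processing completes (Nov 12, 2017), the raw data is downlinked (Nov 11, 2017); the later is Nov 12, 2017.
The product is delivered to the customer: Nov 12, 2017 + 4 days = Nov 16, 2017.

16 November 2017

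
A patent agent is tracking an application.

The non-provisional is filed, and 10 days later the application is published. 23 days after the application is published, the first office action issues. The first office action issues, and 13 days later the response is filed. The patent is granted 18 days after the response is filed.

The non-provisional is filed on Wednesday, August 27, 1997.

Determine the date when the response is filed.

Sunday, October 12, 1997

The non-provisional is filed: Aug 27, 1997.
The application is published: Aug 27, 1997 + 10 days = Sep 6, 1997.
The first office action issues: Sep 6, 1997 + 23 days = Sep 29, 1997.
The response is filed: Sep 29, 1997 + 13 days = Oct 12, 1997.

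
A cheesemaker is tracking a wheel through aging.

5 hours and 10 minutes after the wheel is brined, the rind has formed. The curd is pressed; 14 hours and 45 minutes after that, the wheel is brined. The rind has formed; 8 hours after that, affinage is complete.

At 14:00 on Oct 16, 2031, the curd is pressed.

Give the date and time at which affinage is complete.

17:55 on Oct 17, 2031

The curd is pressed: 14:00 Oct 16, 2031.
The wheel is brined: 14:00 Oct 16, 2031 + 14h45m = 04:45 Oct 17, 2031.
The rind has formed: 04:45 Oct 17, 2031 + 5h10m = 09:55 Oct 17, 2031.
Affinage is complete: 09:55 Oct 17, 2031 + 8h = 17:55 Oct 17, 2031.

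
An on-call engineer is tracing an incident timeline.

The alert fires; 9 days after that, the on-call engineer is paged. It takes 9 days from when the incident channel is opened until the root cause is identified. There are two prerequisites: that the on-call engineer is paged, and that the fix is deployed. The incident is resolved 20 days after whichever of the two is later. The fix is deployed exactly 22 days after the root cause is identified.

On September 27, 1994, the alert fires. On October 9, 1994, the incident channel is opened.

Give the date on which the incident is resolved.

The alert fires: Sep 27, 1994.
The on-call engineer is paged: Sep 27, 1994 + 9 days = Oct 6, 1994.
The incident channel is opened: Oct 9, 1994.
The root cause is identified: Oct 9, 1994 + 9 days = Oct 18, 1994.
The fix is deployed: Oct 18, 1994 + 22 days = Nov 9, 1994.
Both prerequisites met — the on-call engineer is paged (Oct 6, 1994), the fix is deployed (Nov 9, 1994); the later is Nov 9, 1994.
The incident is resolved: Nov 9, 1994 + 20 days = Nov 29, 1994.

November 29, 1994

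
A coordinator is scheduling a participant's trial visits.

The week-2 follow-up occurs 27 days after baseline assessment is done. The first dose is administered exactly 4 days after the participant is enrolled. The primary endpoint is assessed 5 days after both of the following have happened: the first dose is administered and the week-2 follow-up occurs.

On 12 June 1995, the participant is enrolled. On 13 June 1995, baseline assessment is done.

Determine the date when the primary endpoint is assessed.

15 July 1995

The participant is enrolled: Jun 12, 1995.
The first dose is administered: Jun 12, 1995 + 4 days = Jun 16, 1995.
Baseline assessment is done: Jun 13, 1995.
The week-2 follow-up occurs: Jun 13, 1995 + 27 days = Jul 10, 1995.
Both prerequisites met — the first dose is administered (Jun 16, 1995), the week-2 follow-up occurs (Jul 10, 1995); the later is Jul 10, 1995.
The primary endpoint is assessed: Jul 10, 1995 + 5 days = Jul 15, 1995.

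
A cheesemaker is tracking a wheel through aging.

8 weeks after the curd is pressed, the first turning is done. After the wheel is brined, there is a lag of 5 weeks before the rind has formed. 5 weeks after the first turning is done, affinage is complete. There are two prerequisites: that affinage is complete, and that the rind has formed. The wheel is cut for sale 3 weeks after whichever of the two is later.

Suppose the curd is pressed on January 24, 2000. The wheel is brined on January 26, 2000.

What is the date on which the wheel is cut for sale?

May 15, 2000

The curd is pressed: Jan 24, 2000.
The first turning is done: Jan 24, 2000 + 8 weeks = Mar 20, 2000.
Affinage is complete: Mar 20, 2000 + 5 weeks = Apr 24, 2000.
The wheel is brined: Jan 26, 2000.
The rind has formed: Jan 26, 2000 + 5 weeks = Mar 1, 2000.
Both prerequisites met — affinage is complete (Apr 24, 2000), the rind has formed (Mar 1, 2000); the later is Apr 24, 2000.
The wheel is cut for sale: Apr 24, 2000 + 3 weeks = May 15, 2000.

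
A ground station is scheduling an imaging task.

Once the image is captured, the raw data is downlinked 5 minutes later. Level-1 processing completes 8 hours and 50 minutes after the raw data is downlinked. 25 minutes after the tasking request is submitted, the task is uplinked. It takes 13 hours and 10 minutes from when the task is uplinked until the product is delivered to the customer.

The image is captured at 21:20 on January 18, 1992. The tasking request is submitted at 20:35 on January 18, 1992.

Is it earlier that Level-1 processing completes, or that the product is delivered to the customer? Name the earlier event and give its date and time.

Level-1 processing completes — 06:15 on January 19, 1992

The image is captured: 21:20 Jan 18, 1992.
The raw data is downlinked: 21:20 Jan 18, 1992 + 5m = 21:25 Jan 18, 1992.
Level-1 processing completes: 21:25 Jan 18, 1992 + 8h50m = 06:15 Jan 19, 1992.
The tasking request is submitted: 20:35 Jan 18, 1992.
The task is uplinked: 20:35 Jan 18, 1992 + 25m = 21:00 Jan 18, 1992.
The product is delivered to the customer: 21:00 Jan 18, 1992 + 13h10m = 10:10 Jan 19, 1992.
Comparing: Level-1 processing completes at 06:15 Jan 19, 1992 vs the product is delivered to the customer at 10:10 Jan 19, 1992. Earlier: Level-1 processing completes.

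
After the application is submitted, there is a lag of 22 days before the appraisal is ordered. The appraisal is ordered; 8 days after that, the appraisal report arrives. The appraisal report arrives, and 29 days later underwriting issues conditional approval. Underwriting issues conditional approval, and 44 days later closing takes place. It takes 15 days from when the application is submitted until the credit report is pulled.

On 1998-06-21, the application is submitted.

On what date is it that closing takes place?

1998-10-02

The application is submitted: Jun 21, 1998.
The appraisal is ordered: Jun 21, 1998 + 22 days = Jul 13, 1998.
The appraisal report arrives: Jul 13, 1998 + 8 days = Jul 21, 1998.
Underwriting issues conditional approval: Jul 21, 1998 + 29 days = Aug 19, 1998.
Closing takes place: Aug 19, 1998 + 44 days = Oct 2, 1998.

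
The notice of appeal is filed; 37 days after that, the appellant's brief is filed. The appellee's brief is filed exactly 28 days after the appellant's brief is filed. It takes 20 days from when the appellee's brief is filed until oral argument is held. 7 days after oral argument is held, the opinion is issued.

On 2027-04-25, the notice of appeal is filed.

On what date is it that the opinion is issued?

2027-07-26

The notice of appeal is filed: Apr 25, 2027.
The appellant's brief is filed: Apr 25, 2027 + 37 days = Jun 1, 2027.
The appellee's brief is filed: Jun 1, 2027 + 28 days = Jun 29, 2027.
Oral argument is held: Jun 29, 2027 + 20 days = Jul 19, 2027.
The opinion is issued: Jul 19, 2027 + 7 days = Jul 26, 2027.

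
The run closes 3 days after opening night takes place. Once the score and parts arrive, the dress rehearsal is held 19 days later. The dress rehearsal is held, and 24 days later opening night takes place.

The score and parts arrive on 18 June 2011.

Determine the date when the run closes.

3 August 2011

The score and parts arrive: Jun 18, 2011.
The dress rehearsal is held: Jun 18, 2011 + 19 days = Jul 7, 2011.
Opening night takes place: Jul 7, 2011 + 24 days = Jul 31, 2011.
The run closes: Jul 31, 2011 + 3 days = Aug 3, 2011.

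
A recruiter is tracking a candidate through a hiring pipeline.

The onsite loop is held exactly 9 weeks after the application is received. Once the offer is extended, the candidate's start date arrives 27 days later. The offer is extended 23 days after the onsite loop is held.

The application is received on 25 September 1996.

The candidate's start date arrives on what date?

The application is received: Sep 25, 1996.
The onsite loop is held: Sep 25, 1996 + 9 weeks = Nov 27, 1996.
The offer is extended: Nov 27, 1996 + 23 days = Dec 20, 1996.
The candidate's start date arrives: Dec 20, 1996 + 27 days = Jan 16, 1997.

16 January 1997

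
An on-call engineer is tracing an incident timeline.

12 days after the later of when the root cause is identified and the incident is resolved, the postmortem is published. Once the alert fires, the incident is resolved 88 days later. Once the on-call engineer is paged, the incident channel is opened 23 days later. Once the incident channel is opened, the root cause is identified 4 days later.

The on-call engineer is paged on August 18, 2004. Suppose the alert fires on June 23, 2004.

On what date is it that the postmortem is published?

The on-call engineer is paged: Aug 18, 2004.
The incident channel is opened: Aug 18, 2004 + 23 days = Sep 10, 2004.
The root cause is identified: Sep 10, 2004 + 4 days = Sep 14, 2004.
The alert fires: Jun 23, 2004.
The incident is resolved: Jun 23, 2004 + 88 days = Sep 19, 2004.
Both prerequisites met — the root cause is identified (Sep 14, 2004), the incident is resolved (Sep 19, 2004); the later is Sep 19, 2004.
The postmortem is published: Sep 19, 2004 + 12 days = Oct 1, 2004.

October 1, 2004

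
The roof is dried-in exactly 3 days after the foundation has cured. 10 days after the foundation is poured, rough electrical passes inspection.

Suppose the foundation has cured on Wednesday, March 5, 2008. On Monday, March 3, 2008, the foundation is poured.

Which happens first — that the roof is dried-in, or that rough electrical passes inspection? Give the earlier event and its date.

The foundation has cured: Mar 5, 2008.
The roof is dried-in: Mar 5, 2008 + 3 days = Mar 8, 2008.
The foundation is poured: Mar 3, 2008.
Rough electrical passes inspection: Mar 3, 2008 + 10 days = Mar 13, 2008.
Comparing: the roof is dried-in on Mar 8, 2008 vs rough electrical passes inspection on Mar 13, 2008. Earlier: the roof is dried-in.

The roof is dried-in — Saturday, March 8, 2008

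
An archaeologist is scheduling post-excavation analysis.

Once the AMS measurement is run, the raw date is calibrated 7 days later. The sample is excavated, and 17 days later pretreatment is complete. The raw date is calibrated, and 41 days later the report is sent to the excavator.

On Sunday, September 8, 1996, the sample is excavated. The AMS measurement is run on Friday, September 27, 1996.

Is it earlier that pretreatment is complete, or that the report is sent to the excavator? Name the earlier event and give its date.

The sample is excavated: Sep 8, 1996.
Pretreatment is complete: Sep 8, 1996 + 17 days = Sep 25, 1996.
The AMS measurement is run: Sep 27, 1996.
The raw date is calibrated: Sep 27, 1996 + 7 days = Oct 4, 1996.
The report is sent to the excavator: Oct 4, 1996 + 41 days = Nov 14, 1996.
Comparing: pretreatment is complete on Sep 25, 1996 vs the report is sent to the excavator on Nov 14, 1996. Earlier: pretreatment is complete.

Pretreatment is complete — Wednesday, September 25, 1996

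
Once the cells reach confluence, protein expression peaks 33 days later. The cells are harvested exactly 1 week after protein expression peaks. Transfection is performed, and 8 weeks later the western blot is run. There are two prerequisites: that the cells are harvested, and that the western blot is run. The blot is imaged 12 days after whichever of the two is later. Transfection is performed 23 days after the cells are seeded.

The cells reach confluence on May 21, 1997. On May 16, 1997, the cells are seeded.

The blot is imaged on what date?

Aug 15, 1997

The cells reach confluence: May 21, 1997.
Protein expression peaks: May 21, 1997 + 33 days = Jun 23, 1997.
The cells are harvested: Jun 23, 1997 + 1 week = Jun 30, 1997.
The cells are seeded: May 16, 1997.
Transfection is performed: May 16, 1997 + 23 days = Jun 8, 1997.
The western blot is run: Jun 8, 1997 + 8 weeks = Aug 3, 1997.
Both prerequisites met — the cells are harvested (Jun 30, 1997), the western blot is run (Aug 3, 1997); the later is Aug 3, 1997.
The blot is imaged: Aug 3, 1997 + 12 days = Aug 15, 1997.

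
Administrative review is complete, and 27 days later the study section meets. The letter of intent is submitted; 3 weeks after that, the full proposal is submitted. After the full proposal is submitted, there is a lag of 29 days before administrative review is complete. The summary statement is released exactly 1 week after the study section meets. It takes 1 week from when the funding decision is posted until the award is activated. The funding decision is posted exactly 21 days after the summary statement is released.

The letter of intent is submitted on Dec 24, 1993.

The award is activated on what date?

Apr 15, 1994

The letter of intent is submitted: Dec 24, 1993.
The full proposal is submitted: Dec 24, 1993 + 3 weeks = Jan 14, 1994.
Administrative review is complete: Jan 14, 1994 + 29 days = Feb 12, 1994.
The study section meets: Feb 12, 1994 + 27 days = Mar 11, 1994.
The summary statement is released: Mar 11, 1994 + 1 week = Mar 18, 1994.
The funding decision is posted: Mar 18, 1994 + 21 days = Apr 8, 1994.
The award is activated: Apr 8, 1994 + 1 week = Apr 15, 1994.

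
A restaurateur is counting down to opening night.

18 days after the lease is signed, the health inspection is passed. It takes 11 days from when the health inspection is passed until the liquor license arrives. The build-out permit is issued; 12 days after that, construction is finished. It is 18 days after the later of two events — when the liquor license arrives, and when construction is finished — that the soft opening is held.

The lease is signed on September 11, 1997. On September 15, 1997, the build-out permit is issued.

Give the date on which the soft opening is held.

The lease is signed: Sep 11, 1997.
The health inspection is passed: Sep 11, 1997 + 18 days = Sep 29, 1997.
The liquor license arrives: Sep 29, 1997 + 11 days = Oct 10, 1997.
The build-out permit is issued: Sep 15, 1997.
Construction is finished: Sep 15, 1997 + 12 days = Sep 27, 1997.
Both prerequisites met — the liquor license arrives (Oct 10, 1997), construction is finished (Sep 27, 1997); the later is Oct 10, 1997.
The soft opening is held: Oct 10, 1997 + 18 days = Oct 28, 1997.

October 28, 1997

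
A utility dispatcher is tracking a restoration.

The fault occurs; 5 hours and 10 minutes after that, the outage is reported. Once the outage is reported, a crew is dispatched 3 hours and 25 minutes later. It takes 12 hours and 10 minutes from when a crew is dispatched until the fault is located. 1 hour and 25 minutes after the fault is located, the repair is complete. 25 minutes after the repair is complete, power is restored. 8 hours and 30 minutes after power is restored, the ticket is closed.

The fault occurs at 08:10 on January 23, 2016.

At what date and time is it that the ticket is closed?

The fault occurs: 08:10 Jan 23, 2016.
The outage is reported: 08:10 Jan 23, 2016 + 5h10m = 13:20 Jan 23, 2016.
A crew is dispatched: 13:20 Jan 23, 2016 + 3h25m = 16:45 Jan 23, 2016.
The fault is located: 16:45 Jan 23, 2016 + 12h10m = 04:55 Jan 24, 2016.
The repair is complete: 04:55 Jan 24, 2016 + 1h25m = 06:20 Jan 24, 2016.
Power is restored: 06:20 Jan 24, 2016 + 25m = 06:45 Jan 24, 2016.
The ticket is closed: 06:45 Jan 24, 2016 + 8h30m = 15:15 Jan 24, 2016.

15:15 on January 24, 2016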